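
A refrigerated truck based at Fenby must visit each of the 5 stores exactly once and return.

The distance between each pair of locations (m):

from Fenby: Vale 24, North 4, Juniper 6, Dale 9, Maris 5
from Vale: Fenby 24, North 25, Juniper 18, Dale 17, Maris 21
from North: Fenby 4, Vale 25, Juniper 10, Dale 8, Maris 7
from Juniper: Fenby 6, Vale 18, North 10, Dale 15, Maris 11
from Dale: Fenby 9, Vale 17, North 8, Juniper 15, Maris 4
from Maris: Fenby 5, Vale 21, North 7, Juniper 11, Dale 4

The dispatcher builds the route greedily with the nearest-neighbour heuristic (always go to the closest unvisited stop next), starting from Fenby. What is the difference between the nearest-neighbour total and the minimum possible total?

Excess over optimum: 16 m.

From Fenby: North=4, Maris=5, Juniper=6, Dale=9, Vale=24 → choose North (4).
From North: Maris=7, Dale=8, Juniper=10, Vale=25 → choose Maris (7).
From Maris: Dale=4, Juniper=11, Vale=21 → choose Dale (4).
From Dale: Juniper=15, Vale=17 → choose Juniper (15).
From Juniper: Vale=18 → choose Vale (18).
NN route Fenby → North → Maris → Dale → Juniper → Vale → Fenby costs 72.
Optimal: Fenby → North → Maris → Dale → Vale → Juniper → Fenby costs 56 (by enumerating all 60 distinct tours).
Excess = 72 − 56 = 16.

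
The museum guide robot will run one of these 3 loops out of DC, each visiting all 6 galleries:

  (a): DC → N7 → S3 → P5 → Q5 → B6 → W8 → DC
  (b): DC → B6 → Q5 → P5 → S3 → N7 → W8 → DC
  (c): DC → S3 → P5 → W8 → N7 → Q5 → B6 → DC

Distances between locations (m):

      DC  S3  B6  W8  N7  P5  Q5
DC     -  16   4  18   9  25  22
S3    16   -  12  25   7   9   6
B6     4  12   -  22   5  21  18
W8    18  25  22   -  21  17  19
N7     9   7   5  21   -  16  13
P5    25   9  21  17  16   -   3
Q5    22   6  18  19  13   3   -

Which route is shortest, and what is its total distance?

80 m — (b) is the shortest.

(a): 9 + 7 + 9 + 3 + 18 + 22 + 18 = 86
(b): 4 + 18 + 3 + 9 + 7 + 21 + 18 = 80
(c): 16 + 9 + 17 + 21 + 13 + 18 + 4 = 98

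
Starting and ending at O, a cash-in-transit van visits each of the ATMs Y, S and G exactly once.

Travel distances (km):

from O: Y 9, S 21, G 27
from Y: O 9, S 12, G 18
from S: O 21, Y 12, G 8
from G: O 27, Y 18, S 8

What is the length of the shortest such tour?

Minimum total distance: 56 km.

With 3 stops there are 3!/2 = 3 distinct round trips (a route and its reverse cost the same).
O-Y-S-G-O: 9+12+8+27 = 56
O-Y-G-S-O: 9+18+8+21 = 56
O-S-Y-G-O: 21+12+18+27 = 78
The minimum is 56.
One optimal route: O → Y → S → G → O (or its reverse).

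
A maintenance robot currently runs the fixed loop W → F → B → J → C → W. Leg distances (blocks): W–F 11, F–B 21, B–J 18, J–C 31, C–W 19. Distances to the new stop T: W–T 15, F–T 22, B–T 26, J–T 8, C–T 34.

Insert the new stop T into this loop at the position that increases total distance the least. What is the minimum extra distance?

Insertion cost between consecutive stops i–j is d(i,T) + d(T,j) − d(i,j):
  between W and F: 15 + 22 − 11 = 26
  between F and B: 22 + 26 − 21 = 27
  between B and J: 26 + 8 − 18 = 16
  between J and C: 8 + 34 − 31 = 11
  between C and W: 34 + 15 − 19 = 30
Cheapest insertion is between J and C, adding 11.
New total = 100 + 11 = 111.

Minimum extra distance: 11 blocks, inserting T between J and C.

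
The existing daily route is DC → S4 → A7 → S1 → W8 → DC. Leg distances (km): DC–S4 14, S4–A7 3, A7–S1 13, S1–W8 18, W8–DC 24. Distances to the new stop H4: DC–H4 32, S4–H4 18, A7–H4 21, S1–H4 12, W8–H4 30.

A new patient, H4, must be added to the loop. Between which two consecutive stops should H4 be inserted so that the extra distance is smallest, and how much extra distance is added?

Insertion cost between consecutive stops i–j is d(i,H4) + d(H4,j) − d(i,j):
  between DC and S4: 32 + 18 − 14 = 36
  between S4 and A7: 18 + 21 − 3 = 36
  between A7 and S1: 21 + 12 − 13 = 20
  between S1 and W8: 12 + 30 − 18 = 24
  between W8 and DC: 30 + 32 − 24 = 38
Cheapest insertion is between A7 and S1, adding 20.
New total = 72 + 20 = 92.

Adding 20 km by placing H4 on the A7–S1 leg.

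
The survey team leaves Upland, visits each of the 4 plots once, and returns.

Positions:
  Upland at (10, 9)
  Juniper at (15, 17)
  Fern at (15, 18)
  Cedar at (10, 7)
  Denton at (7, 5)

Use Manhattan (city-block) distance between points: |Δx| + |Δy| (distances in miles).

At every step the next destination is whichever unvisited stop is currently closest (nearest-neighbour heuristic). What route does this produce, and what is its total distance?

Total distance 42 miles via the nearest-neighbour route Upland → Cedar → Denton → Juniper → Fern → Upland.

At Upland the remaining stops are Cedar 2, Denton 7, Juniper 13, Fern 14; go to Cedar.
At Cedar the remaining stops are Denton 5, Juniper 15, Fern 16; go to Denton.
At Denton the remaining stops are Juniper 20, Fern 21; go to Juniper.
At Juniper the remaining stops are Fern 1; go to Fern.
Return Fern→Upland: 14.
Total = 2 + 5 + 20 + 1 + 14 = 42.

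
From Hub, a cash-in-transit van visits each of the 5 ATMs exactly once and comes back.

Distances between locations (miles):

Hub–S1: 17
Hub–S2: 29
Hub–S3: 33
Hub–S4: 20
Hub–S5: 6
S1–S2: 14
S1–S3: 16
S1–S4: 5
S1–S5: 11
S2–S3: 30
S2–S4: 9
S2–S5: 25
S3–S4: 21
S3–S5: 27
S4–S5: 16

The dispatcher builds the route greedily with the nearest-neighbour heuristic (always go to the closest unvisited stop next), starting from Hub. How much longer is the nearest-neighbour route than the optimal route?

Hub: S5=6, S1=17, S4=20, S2=29, S3=33 ⇒ S5
S5: S1=11, S4=16, S2=25, S3=27 ⇒ S1
S1: S4=5, S2=14, S3=16 ⇒ S4
S4: S2=9, S3=21 ⇒ S2
S2: S3=30 ⇒ S3
NN route Hub → S5 → S1 → S4 → S2 → S3 → Hub costs 94.
Optimal: Hub → S2 → S4 → S1 → S3 → S5 → Hub costs 92 (by enumerating all 60 distinct tours).
Excess = 94 − 92 = 2.

The nearest-neighbour route is 2 miles longer than optimal.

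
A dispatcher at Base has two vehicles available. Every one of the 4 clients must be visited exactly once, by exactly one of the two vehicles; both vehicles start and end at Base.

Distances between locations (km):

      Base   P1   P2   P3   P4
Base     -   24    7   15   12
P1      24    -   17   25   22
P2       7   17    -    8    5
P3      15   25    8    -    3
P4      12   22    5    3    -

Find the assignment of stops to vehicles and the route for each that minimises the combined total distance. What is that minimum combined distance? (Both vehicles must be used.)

78 km — the smallest possible combined total.

There are 2^3 − 1 = 7 ways to divide the 4 stops into two non-empty groups. For each, the best each vehicle can do is its own shortest tour through its group:
  {P1} + {P2, P3, P4}: 48 + 30 = 78
  {P2} + {P1, P3, P4}: 14 + 64 = 78
  {P1, P2} + {P3, P4}: 48 + 30 = 78
  {P3} + {P1, P2, P4}: 30 + 58 = 88
  {P1, P3} + {P2, P4}: 64 + 24 = 88
  {P2, P3} + {P1, P4}: 30 + 58 = 88
  … (7 splits in total)
Best: vehicle 1 Base → P1 → Base = 48; vehicle 2 Base → P2 → P3 → P4 → Base = 30; combined 78.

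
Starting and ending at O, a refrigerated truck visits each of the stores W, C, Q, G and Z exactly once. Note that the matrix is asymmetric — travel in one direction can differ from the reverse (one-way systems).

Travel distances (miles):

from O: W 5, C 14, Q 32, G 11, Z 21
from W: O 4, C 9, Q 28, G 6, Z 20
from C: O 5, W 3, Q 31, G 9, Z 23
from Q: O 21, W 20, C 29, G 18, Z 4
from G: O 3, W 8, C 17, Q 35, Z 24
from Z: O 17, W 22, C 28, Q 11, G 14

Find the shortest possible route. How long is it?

66 miles — the shortest possible round trip.

O-W-C-Q-G-Z-O: 5+9+31+18+24+17 = 104
O-W-C-Q-Z-G-O: 5+9+31+4+14+3 = 66
O-W-C-G-Q-Z-O: 5+9+9+35+4+17 = 79
O-W-C-G-Z-Q-O: 5+9+9+24+11+21 = 79
O-W-C-Z-Q-G-O: 5+9+23+11+18+3 = 69
O-W-C-Z-G-Q-O: 5+9+23+14+35+21 = 107
O-W-Q-C-G-Z-O: 5+28+29+9+24+17 = 112
O-W-Q-C-Z-G-O: 5+28+29+23+14+3 = 102
O-W-Q-G-C-Z-O: 5+28+18+17+23+17 = 108
O-W-Q-G-Z-C-O: 5+28+18+24+28+5 = 108
O-W-Q-Z-C-G-O: 5+28+4+28+9+3 = 77
O-W-Q-Z-G-C-O: 5+28+4+14+17+5 = 73
O-W-G-C-Q-Z-O: 5+6+17+31+4+17 = 80
O-W-G-C-Z-Q-O: 5+6+17+23+11+21 = 83
… (106 more)
The minimum is 66.
One optimal route: O → W → C → Q → Z → G → O.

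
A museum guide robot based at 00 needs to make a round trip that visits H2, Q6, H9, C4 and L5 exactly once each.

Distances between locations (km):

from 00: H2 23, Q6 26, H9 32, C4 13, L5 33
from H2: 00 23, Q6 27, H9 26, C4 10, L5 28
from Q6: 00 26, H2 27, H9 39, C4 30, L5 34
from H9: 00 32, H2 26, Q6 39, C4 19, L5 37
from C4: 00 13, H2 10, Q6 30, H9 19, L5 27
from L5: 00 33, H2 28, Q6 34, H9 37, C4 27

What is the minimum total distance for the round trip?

Shortest round trip = 146 km.

With 5 stops there are 5!/2 = 60 distinct round trips (a route and its reverse cost the same).
00 → H2 → Q6 → H9 → C4 → L5 → 00: 23+27+39+19+27+33 = 168
00 → H2 → Q6 → H9 → L5 → C4 → 00: 23+27+39+37+27+13 = 166
00 → H2 → Q6 → C4 → H9 → L5 → 00: 23+27+30+19+37+33 = 169
00 → H2 → Q6 → C4 → L5 → H9 → 00: 23+27+30+27+37+32 = 176
00 → H2 → Q6 → L5 → H9 → C4 → 00: 23+27+34+37+19+13 = 153
00 → H2 → Q6 → L5 → C4 → H9 → 00: 23+27+34+27+19+32 = 162
00 → H2 → H9 → Q6 → C4 → L5 → 00: 23+26+39+30+27+33 = 178
00 → H2 → H9 → Q6 → L5 → C4 → 00: 23+26+39+34+27+13 = 162
00 → H2 → H9 → C4 → Q6 → L5 → 00: 23+26+19+30+34+33 = 165
00 → H2 → H9 → C4 → L5 → Q6 → 00: 23+26+19+27+34+26 = 155
00 → H2 → H9 → L5 → Q6 → C4 → 00: 23+26+37+34+30+13 = 163
00 → H2 → H9 → L5 → C4 → Q6 → 00: 23+26+37+27+30+26 = 169
00 → H2 → C4 → Q6 → H9 → L5 → 00: 23+10+30+39+37+33 = 172
00 → H2 → C4 → Q6 → L5 → H9 → 00: 23+10+30+34+37+32 = 166
… (46 more)
00 → Q6 → L5 → H2 → H9 → C4 → 00: 26+34+28+26+19+13 = 146  ← best
The minimum is 146.
One optimal route: 00 → Q6 → L5 → H2 → H9 → C4 → 00 (or its reverse).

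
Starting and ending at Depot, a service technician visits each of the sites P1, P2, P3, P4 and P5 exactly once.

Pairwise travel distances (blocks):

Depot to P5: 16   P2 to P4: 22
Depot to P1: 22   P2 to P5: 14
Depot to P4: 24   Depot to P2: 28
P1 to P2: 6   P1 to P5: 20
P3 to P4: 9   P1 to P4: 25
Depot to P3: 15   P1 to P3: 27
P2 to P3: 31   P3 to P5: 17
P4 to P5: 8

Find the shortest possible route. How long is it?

There are 60 distinct closed tours to check (reversals are equivalent).
Depot - P1 - P2 - P3 - P4 - P5 - Depot: 22+6+31+9+8+16 = 92
Depot - P1 - P2 - P3 - P5 - P4 - Depot: 22+6+31+17+8+24 = 108
Depot - P1 - P2 - P4 - P3 - P5 - Depot: 22+6+22+9+17+16 = 92
Depot - P1 - P2 - P4 - P5 - P3 - Depot: 22+6+22+8+17+15 = 90
Depot - P1 - P2 - P5 - P3 - P4 - Depot: 22+6+14+17+9+24 = 92
Depot - P1 - P2 - P5 - P4 - P3 - Depot: 22+6+14+8+9+15 = 74
Depot - P1 - P3 - P2 - P4 - P5 - Depot: 22+27+31+22+8+16 = 126
Depot - P1 - P3 - P2 - P5 - P4 - Depot: 22+27+31+14+8+24 = 126
Depot - P1 - P3 - P4 - P2 - P5 - Depot: 22+27+9+22+14+16 = 110
Depot - P1 - P3 - P4 - P5 - P2 - Depot: 22+27+9+8+14+28 = 108
Depot - P1 - P3 - P5 - P2 - P4 - Depot: 22+27+17+14+22+24 = 126
Depot - P1 - P3 - P5 - P4 - P2 - Depot: 22+27+17+8+22+28 = 124
Depot - P1 - P4 - P2 - P3 - P5 - Depot: 22+25+22+31+17+16 = 133
Depot - P1 - P4 - P2 - P5 - P3 - Depot: 22+25+22+14+17+15 = 115
… (46 more)
The minimum is 74.
One optimal route: Depot → P1 → P2 → P5 → P4 → P3 → Depot (or its reverse).

Shortest round trip = 74 blocks.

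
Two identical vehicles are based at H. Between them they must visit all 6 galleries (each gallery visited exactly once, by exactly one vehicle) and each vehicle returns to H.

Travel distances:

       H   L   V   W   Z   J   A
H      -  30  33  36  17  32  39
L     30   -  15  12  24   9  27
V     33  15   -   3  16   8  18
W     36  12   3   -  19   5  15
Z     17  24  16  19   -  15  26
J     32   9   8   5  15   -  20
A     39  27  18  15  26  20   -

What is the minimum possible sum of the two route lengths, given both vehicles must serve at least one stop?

Minimum combined distance: 138.

There are 2^5 − 1 = 31 ways to divide the 6 stops into two non-empty groups. For each, the best each vehicle can do is its own shortest tour through its group:
  {L} + {V, W, Z, J, A}: 60 + 97 = 157
  {V} + {L, W, Z, J, A}: 66 + 102 = 168
  {L, V} + {W, Z, J, A}: 78 + 91 = 169
  {W} + {L, V, Z, J, A}: 72 + 108 = 180
  {L, W} + {V, Z, J, A}: 78 + 97 = 175
  {V, W} + {L, Z, J, A}: 72 + 102 = 174
  … (31 splits in total)
  {Z} + {L, V, W, J, A}: 34 + 104 = 138  ← best
Best: vehicle 1 H → Z → H = 34; vehicle 2 H → L → J → V → W → A → H = 104; combined 138.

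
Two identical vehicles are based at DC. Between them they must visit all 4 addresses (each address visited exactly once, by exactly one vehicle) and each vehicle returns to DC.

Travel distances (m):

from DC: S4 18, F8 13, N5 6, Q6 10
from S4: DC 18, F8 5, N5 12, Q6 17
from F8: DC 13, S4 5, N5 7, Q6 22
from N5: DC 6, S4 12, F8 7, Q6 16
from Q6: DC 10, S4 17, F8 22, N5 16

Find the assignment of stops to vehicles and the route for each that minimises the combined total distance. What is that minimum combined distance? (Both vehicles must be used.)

Check every non-empty split of the stops between the two vehicles; for each half take its own optimal tour:
  {S4} + {F8, N5, Q6}: 36 + 45 = 81
  {F8} + {S4, N5, Q6}: 26 + 45 = 71
  {S4, F8} + {N5, Q6}: 36 + 32 = 68
  {N5} + {S4, F8, Q6}: 12 + 45 = 57
  {S4, N5} + {F8, Q6}: 36 + 45 = 81
  {F8, N5} + {S4, Q6}: 26 + 45 = 71
  … (7 splits in total)
  {S4, F8, N5} + {Q6}: 36 + 20 = 56  ← best
Best: vehicle 1 DC → S4 → F8 → N5 → DC = 36; vehicle 2 DC → Q6 → DC = 20; combined 56.

56 m — the smallest possible combined total.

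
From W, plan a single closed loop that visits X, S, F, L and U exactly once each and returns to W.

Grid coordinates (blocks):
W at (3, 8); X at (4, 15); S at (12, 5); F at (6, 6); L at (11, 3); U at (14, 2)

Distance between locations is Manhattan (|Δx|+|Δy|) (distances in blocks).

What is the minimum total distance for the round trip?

Shortest round trip = 48 blocks.

With 5 stops there are 5!/2 = 60 distinct round trips (a route and its reverse cost the same).
W→X→S→F→L→U→W: 8+18+7+8+4+17 = 62
W→X→S→F→U→L→W: 8+18+7+12+4+13 = 62
W→X→S→L→F→U→W: 8+18+3+8+12+17 = 66
W→X→S→L→U→F→W: 8+18+3+4+12+5 = 50
W→X→S→U→F→L→W: 8+18+5+12+8+13 = 64
W→X→S→U→L→F→W: 8+18+5+4+8+5 = 48
W→X→F→S→L→U→W: 8+11+7+3+4+17 = 50
W→X→F→S→U→L→W: 8+11+7+5+4+13 = 48
W→X→F→L→S→U→W: 8+11+8+3+5+17 = 52
W→X→F→L→U→S→W: 8+11+8+4+5+12 = 48
W→X→F→U→S→L→W: 8+11+12+5+3+13 = 52
W→X→F→U→L→S→W: 8+11+12+4+3+12 = 50
W→X→L→S→F→U→W: 8+19+3+7+12+17 = 66
W→X→L→S→U→F→W: 8+19+3+5+12+5 = 52
… (46 more)
The minimum is 48.
One optimal route: W → X → S → U → L → F → W (or its reverse).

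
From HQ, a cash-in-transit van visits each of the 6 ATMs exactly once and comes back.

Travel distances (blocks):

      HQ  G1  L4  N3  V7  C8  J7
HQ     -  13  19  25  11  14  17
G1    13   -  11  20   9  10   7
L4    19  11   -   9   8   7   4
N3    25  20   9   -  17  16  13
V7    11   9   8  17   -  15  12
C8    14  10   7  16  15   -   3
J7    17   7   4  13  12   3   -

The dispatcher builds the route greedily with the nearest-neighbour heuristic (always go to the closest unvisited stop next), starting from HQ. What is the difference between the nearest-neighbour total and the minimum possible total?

HQ: V7=11, G1=13, C8=14, J7=17, L4=19, N3=25 ⇒ V7
V7: L4=8, G1=9, J7=12, C8=15, N3=17 ⇒ L4
L4: J7=4, C8=7, N3=9, G1=11 ⇒ J7
J7: C8=3, G1=7, N3=13 ⇒ C8
C8: G1=10, N3=16 ⇒ G1
G1: N3=20 ⇒ N3
NN route HQ → V7 → L4 → J7 → C8 → G1 → N3 → HQ costs 81.
Optimal: HQ → G1 → C8 → J7 → L4 → N3 → V7 → HQ costs 67 (by enumerating all 360 distinct tours).
Excess = 81 − 67 = 14.

The nearest-neighbour route is 14 blocks longer than optimal.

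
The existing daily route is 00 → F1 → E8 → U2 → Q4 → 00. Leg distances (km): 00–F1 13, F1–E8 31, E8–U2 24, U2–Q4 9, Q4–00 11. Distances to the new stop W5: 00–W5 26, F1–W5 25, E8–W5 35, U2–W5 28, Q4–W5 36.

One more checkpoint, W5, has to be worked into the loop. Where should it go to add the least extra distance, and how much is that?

Insertion cost between consecutive stops i–j is d(i,W5) + d(W5,j) − d(i,j):
  between 00 and F1: 26 + 25 − 13 = 38
  between F1 and E8: 25 + 35 − 31 = 29
  between E8 and U2: 35 + 28 − 24 = 39
  between U2 and Q4: 28 + 36 − 9 = 55
  between Q4 and 00: 36 + 26 − 11 = 51
Cheapest insertion is between F1 and E8, adding 29.
New total = 88 + 29 = 117.

Adding 29 km by placing W5 on the F1–E8 leg.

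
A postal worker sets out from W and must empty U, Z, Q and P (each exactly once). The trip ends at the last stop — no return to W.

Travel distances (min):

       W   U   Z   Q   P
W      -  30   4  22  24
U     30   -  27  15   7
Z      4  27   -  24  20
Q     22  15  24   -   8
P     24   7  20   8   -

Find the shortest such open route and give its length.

43 min — the minimum one-way total.

There are 4! = 24 possible orderings.
W → U → Z → Q → P: 30+27+24+8 = 89
W → U → Z → P → Q: 30+27+20+8 = 85
W → U → Q → Z → P: 30+15+24+20 = 89
W → U → Q → P → Z: 30+15+8+20 = 73
W → U → P → Z → Q: 30+7+20+24 = 81
W → U → P → Q → Z: 30+7+8+24 = 69
W → Z → U → Q → P: 4+27+15+8 = 54
W → Z → U → P → Q: 4+27+7+8 = 46
W → Z → Q → U → P: 4+24+15+7 = 50
W → Z → Q → P → U: 4+24+8+7 = 43
W → Z → P → U → Q: 4+20+7+15 = 46
W → Z → P → Q → U: 4+20+8+15 = 47
W → Q → U → Z → P: 22+15+27+20 = 84
W → Q → U → P → Z: 22+15+7+20 = 64
… (10 more)
The minimum is 43.
One shortest path: W → Z → Q → P → U.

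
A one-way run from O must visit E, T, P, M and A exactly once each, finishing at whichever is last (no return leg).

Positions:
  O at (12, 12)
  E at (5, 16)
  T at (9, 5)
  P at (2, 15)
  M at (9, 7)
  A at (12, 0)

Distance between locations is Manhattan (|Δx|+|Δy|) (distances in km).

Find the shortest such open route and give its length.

Minimum one-way distance = 39 km.

There are 5! = 120 possible orderings.
O - E - T - P - M - A: 11+15+17+15+10 = 68
O - E - T - P - A - M: 11+15+17+25+10 = 78
O - E - T - M - P - A: 11+15+2+15+25 = 68
O - E - T - M - A - P: 11+15+2+10+25 = 63
O - E - T - A - P - M: 11+15+8+25+15 = 74
O - E - T - A - M - P: 11+15+8+10+15 = 59
O - E - P - T - M - A: 11+4+17+2+10 = 44
O - E - P - T - A - M: 11+4+17+8+10 = 50
O - E - P - M - T - A: 11+4+15+2+8 = 40
O - E - P - M - A - T: 11+4+15+10+8 = 48
O - E - P - A - T - M: 11+4+25+8+2 = 50
O - E - P - A - M - T: 11+4+25+10+2 = 52
O - E - M - T - P - A: 11+13+2+17+25 = 68
O - E - M - T - A - P: 11+13+2+8+25 = 59
… (106 more)
O - A - T - M - E - P: 12+8+2+13+4 = 39  ← best
The minimum is 39.
One shortest path: O → A → T → M → E → P.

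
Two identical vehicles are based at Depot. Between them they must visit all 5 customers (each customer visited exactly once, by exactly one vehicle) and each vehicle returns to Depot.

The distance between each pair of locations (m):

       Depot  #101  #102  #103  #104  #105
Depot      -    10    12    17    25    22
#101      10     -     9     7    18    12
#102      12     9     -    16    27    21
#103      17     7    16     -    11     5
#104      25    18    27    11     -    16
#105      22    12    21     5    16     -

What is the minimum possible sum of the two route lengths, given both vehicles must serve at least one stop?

There are 2^4 − 1 = 15 ways to divide the 5 stops into two non-empty groups. For each, the best each vehicle can do is its own shortest tour through its group:
  {#101} + {#102, #103, #104, #105}: 20 + 74 = 94
  {#102} + {#101, #103, #104, #105}: 24 + 63 = 87
  {#101, #102} + {#103, #104, #105}: 31 + 63 = 94
  {#103} + {#101, #102, #104, #105}: 34 + 74 = 108
  {#101, #103} + {#102, #104, #105}: 34 + 74 = 108
  {#102, #103} + {#101, #104, #105}: 45 + 63 = 108
  … (15 splits in total)
Best: vehicle 1 Depot → #102 → Depot = 24; vehicle 2 Depot → #101 → #103 → #105 → #104 → Depot = 63; combined 87.

Minimum combined distance: 87 m.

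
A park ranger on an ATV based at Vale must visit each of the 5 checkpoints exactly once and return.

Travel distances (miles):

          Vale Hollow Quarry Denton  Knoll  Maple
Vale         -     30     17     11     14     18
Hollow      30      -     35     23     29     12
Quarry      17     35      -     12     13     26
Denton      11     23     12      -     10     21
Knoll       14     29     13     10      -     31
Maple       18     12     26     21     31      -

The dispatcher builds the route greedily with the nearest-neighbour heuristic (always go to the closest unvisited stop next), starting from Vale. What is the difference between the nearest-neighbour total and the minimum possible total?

Vale: Denton=11, Knoll=14, Quarry=17, Maple=18, Hollow=30 ⇒ Denton
Denton: Knoll=10, Quarry=12, Maple=21, Hollow=23 ⇒ Knoll
Knoll: Quarry=13, Hollow=29, Maple=31 ⇒ Quarry
Quarry: Maple=26, Hollow=35 ⇒ Maple
Maple: Hollow=12 ⇒ Hollow
NN route Vale → Denton → Knoll → Quarry → Maple → Hollow → Vale costs 102.
Optimal: Vale → Knoll → Quarry → Denton → Hollow → Maple → Vale costs 92 (by enumerating all 60 distinct tours).
Excess = 102 − 92 = 10.

Excess over optimum: 10 miles.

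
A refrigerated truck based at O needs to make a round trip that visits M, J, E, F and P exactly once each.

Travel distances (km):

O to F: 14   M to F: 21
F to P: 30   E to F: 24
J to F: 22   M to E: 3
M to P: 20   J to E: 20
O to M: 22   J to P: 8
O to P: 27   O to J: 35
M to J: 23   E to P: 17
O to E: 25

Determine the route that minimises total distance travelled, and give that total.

There are 60 distinct closed tours to check (reversals are equivalent).
O → M → J → E → F → P → O: 22+23+20+24+30+27 = 146
O → M → J → E → P → F → O: 22+23+20+17+30+14 = 126
O → M → J → F → E → P → O: 22+23+22+24+17+27 = 135
O → M → J → F → P → E → O: 22+23+22+30+17+25 = 139
O → M → J → P → E → F → O: 22+23+8+17+24+14 = 108
O → M → J → P → F → E → O: 22+23+8+30+24+25 = 132
O → M → E → J → F → P → O: 22+3+20+22+30+27 = 124
O → M → E → J → P → F → O: 22+3+20+8+30+14 = 97
O → M → E → F → J → P → O: 22+3+24+22+8+27 = 106
O → M → E → F → P → J → O: 22+3+24+30+8+35 = 122
O → M → E → P → J → F → O: 22+3+17+8+22+14 = 86
O → M → E → P → F → J → O: 22+3+17+30+22+35 = 129
O → M → F → J → E → P → O: 22+21+22+20+17+27 = 129
O → M → F → J → P → E → O: 22+21+22+8+17+25 = 115
… (46 more)
The minimum is 86.
One optimal route: O → M → E → P → J → F → O (or its reverse).

Shortest round trip = 86 km.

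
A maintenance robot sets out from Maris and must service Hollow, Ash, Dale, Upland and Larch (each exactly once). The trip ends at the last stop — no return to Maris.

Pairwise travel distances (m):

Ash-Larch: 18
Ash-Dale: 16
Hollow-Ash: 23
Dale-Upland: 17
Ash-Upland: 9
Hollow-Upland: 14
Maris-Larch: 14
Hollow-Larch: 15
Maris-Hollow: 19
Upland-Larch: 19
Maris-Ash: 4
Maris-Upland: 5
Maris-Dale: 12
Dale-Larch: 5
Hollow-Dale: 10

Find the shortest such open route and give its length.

There are 5! = 120 possible orderings.
Maris - Hollow - Ash - Dale - Upland - Larch: 19+23+16+17+19 = 94
Maris - Hollow - Ash - Dale - Larch - Upland: 19+23+16+5+19 = 82
Maris - Hollow - Ash - Upland - Dale - Larch: 19+23+9+17+5 = 73
Maris - Hollow - Ash - Upland - Larch - Dale: 19+23+9+19+5 = 75
Maris - Hollow - Ash - Larch - Dale - Upland: 19+23+18+5+17 = 82
Maris - Hollow - Ash - Larch - Upland - Dale: 19+23+18+19+17 = 96
Maris - Hollow - Dale - Ash - Upland - Larch: 19+10+16+9+19 = 73
Maris - Hollow - Dale - Ash - Larch - Upland: 19+10+16+18+19 = 82
Maris - Hollow - Dale - Upland - Ash - Larch: 19+10+17+9+18 = 73
Maris - Hollow - Dale - Upland - Larch - Ash: 19+10+17+19+18 = 83
Maris - Hollow - Dale - Larch - Ash - Upland: 19+10+5+18+9 = 61
Maris - Hollow - Dale - Larch - Upland - Ash: 19+10+5+19+9 = 62
Maris - Hollow - Upland - Ash - Dale - Larch: 19+14+9+16+5 = 63
Maris - Hollow - Upland - Ash - Larch - Dale: 19+14+9+18+5 = 65
… (106 more)
Maris - Ash - Upland - Hollow - Dale - Larch: 4+9+14+10+5 = 42  ← best
The minimum is 42.
One shortest path: Maris → Ash → Upland → Hollow → Dale → Larch.

Minimum one-way distance = 42 m.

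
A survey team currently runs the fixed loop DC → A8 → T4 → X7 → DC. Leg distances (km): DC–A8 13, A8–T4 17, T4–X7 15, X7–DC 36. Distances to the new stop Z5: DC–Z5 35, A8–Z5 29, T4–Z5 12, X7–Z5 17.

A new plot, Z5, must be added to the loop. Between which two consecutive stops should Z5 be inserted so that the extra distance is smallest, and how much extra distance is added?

Adding 14 km by placing Z5 on the T4–X7 leg.

Insertion cost between consecutive stops i–j is d(i,Z5) + d(Z5,j) − d(i,j):
  between DC and A8: 35 + 29 − 13 = 51
  between A8 and T4: 29 + 12 − 17 = 24
  between T4 and X7: 12 + 17 − 15 = 14
  between X7 and DC: 17 + 35 − 36 = 16
Cheapest insertion is between T4 and X7, adding 14.
New total = 81 + 14 = 95.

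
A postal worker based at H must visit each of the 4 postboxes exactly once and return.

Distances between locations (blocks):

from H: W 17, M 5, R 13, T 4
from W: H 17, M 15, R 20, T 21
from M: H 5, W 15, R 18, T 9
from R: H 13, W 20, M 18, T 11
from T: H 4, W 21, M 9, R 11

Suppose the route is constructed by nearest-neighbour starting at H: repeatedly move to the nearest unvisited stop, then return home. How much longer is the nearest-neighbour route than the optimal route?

H: T=4, M=5, R=13, W=17 ⇒ T
T: M=9, R=11, W=21 ⇒ M
M: W=15, R=18 ⇒ W
W: R=20 ⇒ R
NN route H → T → M → W → R → H costs 61.
Optimal: H → M → W → R → T → H costs 55 (by enumerating all 12 distinct tours).
Excess = 61 − 55 = 6.

6 blocks longer than the optimal tour.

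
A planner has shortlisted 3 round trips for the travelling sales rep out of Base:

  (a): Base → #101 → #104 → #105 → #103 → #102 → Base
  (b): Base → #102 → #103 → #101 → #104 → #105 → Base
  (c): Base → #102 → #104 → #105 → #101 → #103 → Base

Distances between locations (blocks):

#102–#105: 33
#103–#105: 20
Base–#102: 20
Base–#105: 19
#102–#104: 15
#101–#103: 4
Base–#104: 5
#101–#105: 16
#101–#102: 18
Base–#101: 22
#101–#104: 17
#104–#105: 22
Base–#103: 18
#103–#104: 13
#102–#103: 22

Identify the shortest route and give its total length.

(a): 22 + 17 + 22 + 20 + 22 + 20 = 123
(b): 20 + 22 + 4 + 17 + 22 + 19 = 104
(c): 20 + 15 + 22 + 16 + 4 + 18 = 95

Shortest is (c), total 95 blocks.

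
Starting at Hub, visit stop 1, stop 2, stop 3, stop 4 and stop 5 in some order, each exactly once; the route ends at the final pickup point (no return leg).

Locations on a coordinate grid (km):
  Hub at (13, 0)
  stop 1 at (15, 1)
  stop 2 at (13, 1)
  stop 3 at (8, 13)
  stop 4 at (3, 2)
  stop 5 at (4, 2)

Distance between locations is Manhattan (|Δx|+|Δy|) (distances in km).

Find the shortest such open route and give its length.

There are 5! = 120 possible orderings.
Hub - stop 1 - stop 2 - stop 3 - stop 4 - stop 5: 3+2+17+16+1 = 39
Hub - stop 1 - stop 2 - stop 3 - stop 5 - stop 4: 3+2+17+15+1 = 38
Hub - stop 1 - stop 2 - stop 4 - stop 3 - stop 5: 3+2+11+16+15 = 47
Hub - stop 1 - stop 2 - stop 4 - stop 5 - stop 3: 3+2+11+1+15 = 32
Hub - stop 1 - stop 2 - stop 5 - stop 3 - stop 4: 3+2+10+15+16 = 46
Hub - stop 1 - stop 2 - stop 5 - stop 4 - stop 3: 3+2+10+1+16 = 32
Hub - stop 1 - stop 3 - stop 2 - stop 4 - stop 5: 3+19+17+11+1 = 51
Hub - stop 1 - stop 3 - stop 2 - stop 5 - stop 4: 3+19+17+10+1 = 50
Hub - stop 1 - stop 3 - stop 4 - stop 2 - stop 5: 3+19+16+11+10 = 59
Hub - stop 1 - stop 3 - stop 4 - stop 5 - stop 2: 3+19+16+1+10 = 49
Hub - stop 1 - stop 3 - stop 5 - stop 2 - stop 4: 3+19+15+10+11 = 58
Hub - stop 1 - stop 3 - stop 5 - stop 4 - stop 2: 3+19+15+1+11 = 49
Hub - stop 1 - stop 4 - stop 2 - stop 3 - stop 5: 3+13+11+17+15 = 59
Hub - stop 1 - stop 4 - stop 2 - stop 5 - stop 3: 3+13+11+10+15 = 52
… (106 more)
The minimum is 32.
One shortest path: Hub → stop 1 → stop 2 → stop 4 → stop 5 → stop 3.

32 km — the minimum one-way total.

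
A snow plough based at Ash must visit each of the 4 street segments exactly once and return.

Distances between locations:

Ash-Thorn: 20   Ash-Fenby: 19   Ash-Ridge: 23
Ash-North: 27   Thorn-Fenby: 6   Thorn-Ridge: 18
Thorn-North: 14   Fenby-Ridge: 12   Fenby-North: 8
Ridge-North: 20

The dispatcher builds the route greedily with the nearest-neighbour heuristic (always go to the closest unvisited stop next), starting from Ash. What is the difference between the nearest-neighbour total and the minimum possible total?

From Ash: Fenby=19, Thorn=20, Ridge=23, North=27 → choose Fenby (19).
From Fenby: Thorn=6, North=8, Ridge=12 → choose Thorn (6).
From Thorn: North=14, Ridge=18 → choose North (14).
From North: Ridge=20 → choose Ridge (20).
NN route Ash → Fenby → Thorn → North → Ridge → Ash costs 82.
Optimal: Ash → Thorn → Fenby → North → Ridge → Ash costs 77 (by enumerating all 12 distinct tours).
Excess = 82 − 77 = 5.

Excess over optimum: 5.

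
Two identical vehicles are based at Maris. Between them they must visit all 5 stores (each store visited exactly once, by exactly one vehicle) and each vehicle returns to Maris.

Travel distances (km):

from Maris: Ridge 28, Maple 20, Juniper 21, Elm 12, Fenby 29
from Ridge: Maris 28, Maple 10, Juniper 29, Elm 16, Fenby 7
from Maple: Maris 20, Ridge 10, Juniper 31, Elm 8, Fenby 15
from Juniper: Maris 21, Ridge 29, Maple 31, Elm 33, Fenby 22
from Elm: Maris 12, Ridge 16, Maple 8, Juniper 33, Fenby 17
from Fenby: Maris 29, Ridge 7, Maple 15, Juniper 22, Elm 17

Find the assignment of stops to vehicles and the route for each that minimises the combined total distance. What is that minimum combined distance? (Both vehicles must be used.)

Check every non-empty split of the stops between the two vehicles; for each half take its own optimal tour:
  {Ridge} + {Maple, Juniper, Elm, Fenby}: 56 + 78 = 134
  {Maple} + {Ridge, Juniper, Elm, Fenby}: 40 + 78 = 118
  {Ridge, Maple} + {Juniper, Elm, Fenby}: 58 + 72 = 130
  {Juniper} + {Ridge, Maple, Elm, Fenby}: 42 + 66 = 108
  {Ridge, Juniper} + {Maple, Elm, Fenby}: 78 + 64 = 142
  {Maple, Juniper} + {Ridge, Elm, Fenby}: 72 + 64 = 136
  … (15 splits in total)
  {Elm} + {Ridge, Maple, Juniper, Fenby}: 24 + 80 = 104  ← best
Best: vehicle 1 Maris → Elm → Maris = 24; vehicle 2 Maris → Maple → Ridge → Fenby → Juniper → Maris = 80; combined 104.

Minimum combined distance: 104 km.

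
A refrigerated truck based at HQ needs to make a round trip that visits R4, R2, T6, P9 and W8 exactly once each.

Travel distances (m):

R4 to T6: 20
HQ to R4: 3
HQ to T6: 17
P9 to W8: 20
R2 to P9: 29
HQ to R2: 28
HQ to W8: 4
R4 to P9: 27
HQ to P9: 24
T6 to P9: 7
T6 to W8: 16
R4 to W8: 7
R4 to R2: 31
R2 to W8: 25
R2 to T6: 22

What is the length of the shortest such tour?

Shortest round trip = 87 m.

There are 60 distinct closed tours to check (reversals are equivalent).
HQ - R4 - R2 - T6 - P9 - W8 - HQ: 3+31+22+7+20+4 = 87
HQ - R4 - R2 - T6 - W8 - P9 - HQ: 3+31+22+16+20+24 = 116
HQ - R4 - R2 - P9 - T6 - W8 - HQ: 3+31+29+7+16+4 = 90
HQ - R4 - R2 - P9 - W8 - T6 - HQ: 3+31+29+20+16+17 = 116
HQ - R4 - R2 - W8 - T6 - P9 - HQ: 3+31+25+16+7+24 = 106
HQ - R4 - R2 - W8 - P9 - T6 - HQ: 3+31+25+20+7+17 = 103
HQ - R4 - T6 - R2 - P9 - W8 - HQ: 3+20+22+29+20+4 = 98
HQ - R4 - T6 - R2 - W8 - P9 - HQ: 3+20+22+25+20+24 = 114
HQ - R4 - T6 - P9 - R2 - W8 - HQ: 3+20+7+29+25+4 = 88
HQ - R4 - T6 - P9 - W8 - R2 - HQ: 3+20+7+20+25+28 = 103
HQ - R4 - T6 - W8 - R2 - P9 - HQ: 3+20+16+25+29+24 = 117
HQ - R4 - T6 - W8 - P9 - R2 - HQ: 3+20+16+20+29+28 = 116
HQ - R4 - P9 - R2 - T6 - W8 - HQ: 3+27+29+22+16+4 = 101
HQ - R4 - P9 - R2 - W8 - T6 - HQ: 3+27+29+25+16+17 = 117
… (46 more)
The minimum is 87.
One optimal route: HQ → R4 → R2 → T6 → P9 → W8 → HQ (or its reverse).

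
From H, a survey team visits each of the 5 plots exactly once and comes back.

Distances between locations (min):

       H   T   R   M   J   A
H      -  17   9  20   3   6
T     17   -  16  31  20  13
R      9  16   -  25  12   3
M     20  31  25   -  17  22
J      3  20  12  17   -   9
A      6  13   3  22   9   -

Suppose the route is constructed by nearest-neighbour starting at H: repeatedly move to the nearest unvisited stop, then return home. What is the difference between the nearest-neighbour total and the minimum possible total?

From H: J=3, A=6, R=9, T=17, M=20 → choose J (3).
From J: A=9, R=12, M=17, T=20 → choose A (9).
From A: R=3, T=13, M=22 → choose R (3).
From R: T=16, M=25 → choose T (16).
From T: M=31 → choose M (31).
NN route H → J → A → R → T → M → H costs 82.
Optimal: H → R → A → T → M → J → H costs 76 (by enumerating all 60 distinct tours).
Excess = 82 − 76 = 6.

Excess over optimum: 6 min.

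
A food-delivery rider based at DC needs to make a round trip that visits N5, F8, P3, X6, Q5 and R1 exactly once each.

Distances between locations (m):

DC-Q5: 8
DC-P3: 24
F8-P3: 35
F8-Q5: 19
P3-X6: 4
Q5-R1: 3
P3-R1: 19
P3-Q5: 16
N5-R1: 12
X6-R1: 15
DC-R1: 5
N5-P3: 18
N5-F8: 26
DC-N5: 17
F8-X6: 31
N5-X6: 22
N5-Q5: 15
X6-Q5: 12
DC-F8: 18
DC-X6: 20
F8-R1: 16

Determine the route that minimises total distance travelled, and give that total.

DC → N5 → F8 → P3 → X6 → Q5 → R1 → DC: 17+26+35+4+12+3+5 = 102
DC → N5 → F8 → P3 → X6 → R1 → Q5 → DC: 17+26+35+4+15+3+8 = 108
DC → N5 → F8 → P3 → Q5 → X6 → R1 → DC: 17+26+35+16+12+15+5 = 126
DC → N5 → F8 → P3 → Q5 → R1 → X6 → DC: 17+26+35+16+3+15+20 = 132
DC → N5 → F8 → P3 → R1 → X6 → Q5 → DC: 17+26+35+19+15+12+8 = 132
DC → N5 → F8 → P3 → R1 → Q5 → X6 → DC: 17+26+35+19+3+12+20 = 132
DC → N5 → F8 → X6 → P3 → Q5 → R1 → DC: 17+26+31+4+16+3+5 = 102
DC → N5 → F8 → X6 → P3 → R1 → Q5 → DC: 17+26+31+4+19+3+8 = 108
… (352 more)
DC → F8 → N5 → P3 → X6 → Q5 → R1 → DC: 18+26+18+4+12+3+5 = 86  ← best
The minimum is 86.
One optimal route: DC → F8 → N5 → P3 → X6 → Q5 → R1 → DC (or its reverse).

Minimum total distance: 86 m.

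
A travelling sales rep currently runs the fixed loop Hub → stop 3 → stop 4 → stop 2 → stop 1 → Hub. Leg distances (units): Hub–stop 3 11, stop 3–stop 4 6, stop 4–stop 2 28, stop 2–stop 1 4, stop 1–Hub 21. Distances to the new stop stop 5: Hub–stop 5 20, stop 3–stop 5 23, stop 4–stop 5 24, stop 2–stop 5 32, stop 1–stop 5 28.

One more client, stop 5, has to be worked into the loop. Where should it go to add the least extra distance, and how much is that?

+27 — insert stop 5 between stop 1 and Hub.

Insertion cost between consecutive stops i–j is d(i,stop 5) + d(stop 5,j) − d(i,j):
  between Hub and stop 3: 20 + 23 − 11 = 32
  between stop 3 and stop 4: 23 + 24 − 6 = 41
  between stop 4 and stop 2: 24 + 32 − 28 = 28
  between stop 2 and stop 1: 32 + 28 − 4 = 56
  between stop 1 and Hub: 28 + 20 − 21 = 27
Cheapest insertion is between stop 1 and Hub, adding 27.
New total = 70 + 27 = 97.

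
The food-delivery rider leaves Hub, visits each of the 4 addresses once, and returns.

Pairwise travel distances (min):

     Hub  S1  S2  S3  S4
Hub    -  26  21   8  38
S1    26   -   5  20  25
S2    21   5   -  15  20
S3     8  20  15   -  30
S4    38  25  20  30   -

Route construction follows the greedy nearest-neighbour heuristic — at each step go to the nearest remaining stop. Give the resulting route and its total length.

Hub → [S3:8 / S2:21 / S1:26 / S4:38] → S3 (8)
S3 → [S2:15 / S1:20 / S4:30] → S2 (15)
S2 → [S1:5 / S4:20] → S1 (5)
S1 → [S4:25] → S4 (25)
Return S4→Hub: 38.
Total = 8 + 15 + 5 + 25 + 38 = 91.

Nearest-neighbour total = 91 min; route Hub → S3 → S2 → S1 → S4 → Hub.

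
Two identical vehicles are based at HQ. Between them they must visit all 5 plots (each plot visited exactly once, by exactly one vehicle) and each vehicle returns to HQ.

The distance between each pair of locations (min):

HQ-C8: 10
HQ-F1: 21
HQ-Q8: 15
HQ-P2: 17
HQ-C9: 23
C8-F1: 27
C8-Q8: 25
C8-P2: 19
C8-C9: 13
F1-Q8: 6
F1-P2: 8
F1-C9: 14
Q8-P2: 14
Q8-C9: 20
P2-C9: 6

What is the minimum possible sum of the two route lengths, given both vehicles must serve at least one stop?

Minimum combined distance: 78 min.

Check every non-empty split of the stops between the two vehicles; for each half take its own optimal tour:
  {C8} + {F1, Q8, P2, C9}: 20 + 58 = 78
  {F1} + {C8, Q8, P2, C9}: 42 + 58 = 100
  {C8, F1} + {Q8, P2, C9}: 58 + 58 = 116
  {Q8} + {C8, F1, P2, C9}: 30 + 58 = 88
  {C8, Q8} + {F1, P2, C9}: 50 + 58 = 108
  {F1, Q8} + {C8, P2, C9}: 42 + 46 = 88
  … (15 splits in total)
Best: vehicle 1 HQ → C8 → HQ = 20; vehicle 2 HQ → Q8 → F1 → P2 → C9 → HQ = 58; combined 78.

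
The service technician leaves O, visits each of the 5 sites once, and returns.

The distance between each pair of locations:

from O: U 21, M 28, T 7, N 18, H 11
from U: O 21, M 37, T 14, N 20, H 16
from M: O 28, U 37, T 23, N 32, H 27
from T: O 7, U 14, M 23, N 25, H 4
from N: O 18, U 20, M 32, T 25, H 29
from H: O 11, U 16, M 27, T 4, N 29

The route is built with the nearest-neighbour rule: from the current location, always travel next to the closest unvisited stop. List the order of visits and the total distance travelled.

Nearest-neighbour total = 107; route O → T → H → U → N → M → O.

O → [T:7 / H:11 / N:18 / U:21 / M:28] → T (7)
T → [H:4 / U:14 / M:23 / N:25] → H (4)
H → [U:16 / M:27 / N:29] → U (16)
U → [N:20 / M:37] → N (20)
N → [M:32] → M (32)
Return M→O: 28.
Total = 7 + 4 + 16 + 20 + 32 + 28 = 107.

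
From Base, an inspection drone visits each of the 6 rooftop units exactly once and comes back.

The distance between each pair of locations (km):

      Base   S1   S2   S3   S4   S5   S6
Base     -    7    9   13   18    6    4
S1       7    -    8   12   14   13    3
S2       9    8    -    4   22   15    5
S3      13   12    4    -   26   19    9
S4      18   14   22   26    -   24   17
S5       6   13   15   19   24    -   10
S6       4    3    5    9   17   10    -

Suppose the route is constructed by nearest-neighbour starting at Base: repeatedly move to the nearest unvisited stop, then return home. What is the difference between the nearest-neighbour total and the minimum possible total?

11 km longer than the optimal tour.

From Base: S6=4, S5=6, S1=7, S2=9, S3=13, S4=18 → choose S6 (4).
From S6: S1=3, S2=5, S3=9, S5=10, S4=17 → choose S1 (3).
From S1: S2=8, S3=12, S5=13, S4=14 → choose S2 (8).
From S2: S3=4, S5=15, S4=22 → choose S3 (4).
From S3: S5=19, S4=26 → choose S5 (19).
From S5: S4=24 → choose S4 (24).
NN route Base → S6 → S1 → S2 → S3 → S5 → S4 → Base costs 80.
Optimal: Base → S2 → S3 → S6 → S1 → S4 → S5 → Base costs 69 (by enumerating all 360 distinct tours).
Excess = 80 − 69 = 11.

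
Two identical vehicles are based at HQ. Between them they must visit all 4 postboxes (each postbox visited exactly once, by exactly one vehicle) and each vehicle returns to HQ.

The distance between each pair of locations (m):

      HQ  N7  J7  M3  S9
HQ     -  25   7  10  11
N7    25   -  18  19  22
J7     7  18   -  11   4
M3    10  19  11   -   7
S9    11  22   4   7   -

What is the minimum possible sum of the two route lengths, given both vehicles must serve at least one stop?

Check every non-empty split of the stops between the two vehicles; for each half take its own optimal tour:
  {N7} + {J7, M3, S9}: 50 + 28 = 78
  {J7} + {N7, M3, S9}: 14 + 62 = 76
  {N7, J7} + {M3, S9}: 50 + 28 = 78
  {M3} + {N7, J7, S9}: 20 + 58 = 78
  {N7, M3} + {J7, S9}: 54 + 22 = 76
  {J7, M3} + {N7, S9}: 28 + 58 = 86
  … (7 splits in total)
Best: vehicle 1 HQ → J7 → HQ = 14; vehicle 2 HQ → N7 → M3 → S9 → HQ = 62; combined 76.

76 m — the smallest possible combined total.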